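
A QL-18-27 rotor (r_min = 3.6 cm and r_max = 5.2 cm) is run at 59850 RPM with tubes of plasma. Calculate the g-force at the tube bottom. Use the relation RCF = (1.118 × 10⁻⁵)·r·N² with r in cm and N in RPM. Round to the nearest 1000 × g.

Use r_max = 5.2 cm.
RCF = 1.118 × 10⁻⁵ × 5.2 × (59850)² = 1.118 × 10⁻⁵ × 5.2 × 3,582,022,500 ≈ 208,244.5 × g

RCF ≈ 208000 g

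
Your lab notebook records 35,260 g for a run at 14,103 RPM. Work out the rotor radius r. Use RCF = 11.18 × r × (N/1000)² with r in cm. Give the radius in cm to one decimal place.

≈ 15.9 cm

35260 = 11.18 × r × (14.103)²
r = 35260 / (11.18 × 198.894609) = 35260 / 2223.642 ≈ 15.857 cm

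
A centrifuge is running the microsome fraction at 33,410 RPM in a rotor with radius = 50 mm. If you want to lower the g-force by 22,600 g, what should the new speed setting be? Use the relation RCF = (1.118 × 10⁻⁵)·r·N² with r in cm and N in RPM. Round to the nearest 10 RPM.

r = 50 mm = 5.0 cm
Current RCF = 1.118 × 10⁻⁵ × 5 × (33410)² = 1.118 × 10⁻⁵ × 5 × 1,116,228,100 ≈ 62,397.2 × g
Target RCF = 62,397.2 − 22,600 = 39,797.2 × g
N² = 39,797.2 / (5.59 × 10⁻⁵) = 711,935,599
N ≈ √711,935,599 ≈ 26,682.1

N₂ ≈ 26680 RPM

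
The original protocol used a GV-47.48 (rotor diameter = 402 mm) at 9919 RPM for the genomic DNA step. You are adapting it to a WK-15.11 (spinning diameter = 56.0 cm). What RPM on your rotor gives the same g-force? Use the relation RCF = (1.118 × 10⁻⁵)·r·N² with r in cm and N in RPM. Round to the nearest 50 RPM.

8400 RPM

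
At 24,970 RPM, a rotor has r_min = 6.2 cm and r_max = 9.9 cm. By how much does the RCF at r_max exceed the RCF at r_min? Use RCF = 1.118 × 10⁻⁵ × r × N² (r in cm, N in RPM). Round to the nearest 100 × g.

RCF_max = 1.118 × 10⁻⁵ × 9.9 × (24970)² = 1.118 × 10⁻⁵ × 9.9 × 623,500,900 ≈ 69,010.3 × g
RCF_min = 1.118 × 10⁻⁵ × 6.2 × (24970)² = 1.118 × 10⁻⁵ × 6.2 × 623,500,900 ≈ 43,218.6 × g
ΔRCF = 69,010.3 − 43,218.6 = 25,791.7

ΔRCF ≈ 25800 x g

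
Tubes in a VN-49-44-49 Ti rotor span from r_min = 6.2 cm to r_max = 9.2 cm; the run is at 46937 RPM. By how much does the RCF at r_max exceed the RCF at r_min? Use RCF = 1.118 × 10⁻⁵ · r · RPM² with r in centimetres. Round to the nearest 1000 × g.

RCF_max = 1.118 × 10⁻⁵ × 9.2 × (46937)² = 1.118 × 10⁻⁵ × 9.2 × 2,203,081,969 ≈ 226,600.2 × g
RCF_min = 1.118 × 10⁻⁵ × 6.2 × (46937)² = 1.118 × 10⁻⁵ × 6.2 × 2,203,081,969 ≈ 152,708.8 × g
ΔRCF = 226,600.2 − 152,708.8 = 73,891.4

74000 g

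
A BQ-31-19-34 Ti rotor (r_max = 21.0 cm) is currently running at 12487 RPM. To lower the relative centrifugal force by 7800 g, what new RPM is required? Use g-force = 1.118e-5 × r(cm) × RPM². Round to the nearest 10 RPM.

≈ 11080 RPM

Current RCF = 1.118 × 10⁻⁵ × 21 × (12487)² = 1.118 × 10⁻⁵ × 21 × 155,925,169 ≈ 36,608.1 × g
Target RCF = 36,608.1 − 7,800 = 28,808.1 × g
N² = 28,808.1 / (23.478 × 10⁻⁵) = 122,702,530
N ≈ √122,702,530 ≈ 11,077.1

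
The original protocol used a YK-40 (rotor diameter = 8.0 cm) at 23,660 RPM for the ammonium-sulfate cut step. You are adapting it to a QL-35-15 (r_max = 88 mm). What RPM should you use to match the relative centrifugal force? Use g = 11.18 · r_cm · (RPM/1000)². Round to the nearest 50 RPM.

Original rotor: r = 8.0 / 2 = 4 cm
RCF = 11.18 × r × (N/1000)²
RCF_original = 11.18 × 4 × (23.66)² = 11.18 × 4 × 559.7956 ≈ 25,034.1 × g
Your rotor: r = 88 mm = 8.8 cm
25,034.1 = 11.18 × 8.8 × (N/1000)²
(N/1000)² = 25,034.1 / 98.384 = 254.453
N = 1000 × √254.453 ≈ 15,951.6

15950 RPM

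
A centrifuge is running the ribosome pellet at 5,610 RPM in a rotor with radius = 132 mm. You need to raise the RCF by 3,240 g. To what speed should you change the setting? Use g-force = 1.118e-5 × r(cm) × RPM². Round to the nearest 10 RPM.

r = 132 mm = 13.2 cm
Current RCF = 1.118 × 10⁻⁵ × 13.2 × (5610)² = 1.118 × 10⁻⁵ × 13.2 × 31,472,100 ≈ 4,644.5 × g
Target RCF = 4,644.5 + 3,240 = 7,884.5 × g
N² = 7,884.5 / (14.7576 × 10⁻⁵) = 53,426,709
N ≈ √53,426,709 ≈ 7,309.4

N₂ ≈ 7310 RPM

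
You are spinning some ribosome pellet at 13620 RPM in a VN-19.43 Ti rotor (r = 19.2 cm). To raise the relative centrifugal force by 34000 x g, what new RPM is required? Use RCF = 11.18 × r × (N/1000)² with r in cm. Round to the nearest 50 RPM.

18550 RPM

Current RCF = 11.18 × 19.2 × (13.62)² = 11.18 × 19.2 × 185.5044 ≈ 39,819.6 × g
Target RCF = 39,819.6 + 34,000 = 73,819.6 × g
(N/1000)² = 73,819.6 / 214.656 = 343.8972
N = 1000 × √343.8972 ≈ 18,544.5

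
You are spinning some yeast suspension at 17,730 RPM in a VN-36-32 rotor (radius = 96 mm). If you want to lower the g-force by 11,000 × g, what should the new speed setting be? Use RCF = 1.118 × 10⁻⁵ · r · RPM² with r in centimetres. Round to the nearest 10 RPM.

14560 RPM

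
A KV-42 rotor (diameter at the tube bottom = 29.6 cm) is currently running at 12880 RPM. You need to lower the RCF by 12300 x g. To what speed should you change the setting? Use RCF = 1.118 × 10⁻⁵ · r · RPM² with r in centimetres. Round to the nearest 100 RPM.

N₂ ≈ 9600 RPM

r = 29.6 / 2 = 14.8 cm
Current RCF = 1.118 × 10⁻⁵ × 14.8 × (12880)² = 1.118 × 10⁻⁵ × 14.8 × 165,894,400 ≈ 27,449.6 × g
Target RCF = 27,449.6 − 12,300 = 15,149.6 × g
N² = 15,149.6 / (16.5464 × 10⁻⁵) = 91,558,285
N ≈ √91,558,285 ≈ 9,568.6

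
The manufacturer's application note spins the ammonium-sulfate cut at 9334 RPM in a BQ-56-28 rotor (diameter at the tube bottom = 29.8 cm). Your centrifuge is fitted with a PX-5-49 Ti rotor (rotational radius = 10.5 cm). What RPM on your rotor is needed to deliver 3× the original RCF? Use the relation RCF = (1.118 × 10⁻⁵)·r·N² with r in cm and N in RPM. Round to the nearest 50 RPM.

≈ 19250 RPM

Original rotor: r = 29.8 / 2 = 14.9 cm
RCF_original = 1.118 × 10⁻⁵ × 14.9 × (9334)² = 1.118 × 10⁻⁵ × 14.9 × 87,123,556 ≈ 14,513.2 × g
Target RCF = 3 × 14,513.2 ≈ 43,539.6 × g
43,539.6 = 1.118 × 10⁻⁵ × 10.5 × N²
N² = 43,539.6 / (11.739 × 10⁻⁵) = 370,897,010
N ≈ √370,897,010 ≈ 19,258.7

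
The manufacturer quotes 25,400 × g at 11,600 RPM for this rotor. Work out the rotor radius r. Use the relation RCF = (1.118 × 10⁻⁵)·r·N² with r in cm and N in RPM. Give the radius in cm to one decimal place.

≈ 16.9 cm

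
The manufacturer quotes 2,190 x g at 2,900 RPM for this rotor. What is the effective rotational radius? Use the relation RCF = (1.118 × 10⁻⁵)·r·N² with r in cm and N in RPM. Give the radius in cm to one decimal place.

2190 = 1.118 × 10⁻⁵ × r × (2900)²
r = 2190 / (1.118 × 10⁻⁵ × 8,410,000) = 2190 / 94.0238 ≈ 23.292 cm

23.3 cm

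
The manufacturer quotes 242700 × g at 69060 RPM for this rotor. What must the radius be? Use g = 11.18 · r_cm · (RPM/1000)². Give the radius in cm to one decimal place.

r ≈ 4.6 cm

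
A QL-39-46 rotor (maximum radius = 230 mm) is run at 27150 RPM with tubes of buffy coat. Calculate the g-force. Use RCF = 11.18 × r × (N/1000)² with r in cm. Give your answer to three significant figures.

RCF ≈ 190000 ×g

r = 230 mm = 23.0 cm
RCF = 11.18 × r × (N/1000)²
RCF = 11.18 × 23 × (27.15)² = 11.18 × 23 × 737.1225 ≈ 189,543.7 × g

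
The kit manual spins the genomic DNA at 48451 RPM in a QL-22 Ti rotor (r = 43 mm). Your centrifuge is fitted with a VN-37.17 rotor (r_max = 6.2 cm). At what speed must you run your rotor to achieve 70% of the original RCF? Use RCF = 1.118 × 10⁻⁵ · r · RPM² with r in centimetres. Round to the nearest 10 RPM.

≈ 33760 RPM

Original rotor: r = 43 mm = 4.3 cm
RCF_original = 1.118 × 10⁻⁵ × 4.3 × (48451)² = 1.118 × 10⁻⁵ × 4.3 × 2,347,499,401 ≈ 112,853.7 × g
Target RCF = 0.7 × 112,853.7 ≈ 78,997.6 × g
78,997.6 = 1.118 × 10⁻⁵ × 6.2 × N²
N² = 78,997.6 / (6.9316 × 10⁻⁵) = 1,139,673,380
N ≈ √1,139,673,380 ≈ 33,759.0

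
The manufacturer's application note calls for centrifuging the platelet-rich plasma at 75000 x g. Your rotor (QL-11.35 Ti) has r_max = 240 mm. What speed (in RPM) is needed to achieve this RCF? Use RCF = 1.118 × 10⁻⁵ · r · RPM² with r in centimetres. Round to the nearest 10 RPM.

N ≈ 16720 RPM

r = 240 mm = 24.0 cm
75,000 = 1.118 × 10⁻⁵ × 24 × N²
N² = 75,000 / (26.832 × 10⁻⁵) = 279,516,995
N ≈ √279,516,995 ≈ 16,718.8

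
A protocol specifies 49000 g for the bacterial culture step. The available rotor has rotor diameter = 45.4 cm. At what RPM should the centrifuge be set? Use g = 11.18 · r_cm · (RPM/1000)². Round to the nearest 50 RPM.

r = 45.4 / 2 = 22.7 cm
49,000 = 11.18 × 22.7 × (N/1000)²
(N/1000)² = 49,000 / 253.786 = 193.0761
N = 1000 × √193.0761 ≈ 13,895.2

≈ 13900 RPM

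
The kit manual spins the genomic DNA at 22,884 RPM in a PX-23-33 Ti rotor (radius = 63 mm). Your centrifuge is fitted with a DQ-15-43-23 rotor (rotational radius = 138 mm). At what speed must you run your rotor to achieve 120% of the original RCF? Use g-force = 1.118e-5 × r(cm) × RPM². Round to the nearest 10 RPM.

Original rotor: r = 63 mm = 6.3 cm
RCF = 1.118 × 10⁻⁵ × r × N²
RCF_original = 1.118 × 10⁻⁵ × 6.3 × (22884)² = 1.118 × 10⁻⁵ × 6.3 × 523,677,456 ≈ 36,884.7 × g
Target RCF = 1.2 × 36,884.7 ≈ 44,261.6 × g
Your rotor: r = 138 mm = 13.8 cm
44,261.6 = 1.118 × 10⁻⁵ × 13.8 × N²
N² = 44,261.6 / (15.4284 × 10⁻⁵) = 286,883,928
N ≈ √286,883,928 ≈ 16,937.6

16940 RPM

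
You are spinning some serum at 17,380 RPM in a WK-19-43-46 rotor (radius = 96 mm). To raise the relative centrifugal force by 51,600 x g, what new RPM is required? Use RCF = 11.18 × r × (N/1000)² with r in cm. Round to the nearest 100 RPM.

r = 96 mm = 9.6 cm
Current RCF = 11.18 × 9.6 × (17.38)² = 11.18 × 9.6 × 302.0644 ≈ 32,420 × g
Target RCF = 32,420 + 51,600 = 84,020 × g
(N/1000)² = 84,020 / 107.328 = 782.8339
N = 1000 × √782.8339 ≈ 27,979.2

≈ 28000 RPM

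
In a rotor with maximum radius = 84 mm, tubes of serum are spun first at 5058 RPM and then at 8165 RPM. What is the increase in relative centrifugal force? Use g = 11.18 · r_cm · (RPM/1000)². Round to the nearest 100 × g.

r = 84 mm = 8.4 cm
RCF₁ = 11.18 × 8.4 × (5.058)² = 11.18 × 8.4 × 25.583364 ≈ 2,402.6 × g
RCF₂ = 11.18 × 8.4 × (8.165)² = 11.18 × 8.4 × 66.667225 ≈ 6,260.9 × g
Increase = 6,260.9 − 2,402.6 = 3,858.3

3900 × g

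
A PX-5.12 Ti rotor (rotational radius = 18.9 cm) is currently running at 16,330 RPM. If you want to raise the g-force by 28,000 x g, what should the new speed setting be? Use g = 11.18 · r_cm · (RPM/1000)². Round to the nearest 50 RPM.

N₂ ≈ 20000 RPM

Current RCF = 11.18 × 18.9 × (16.33)² = 11.18 × 18.9 × 266.6689 ≈ 56,347.7 × g
Target RCF = 56,347.7 + 28,000 = 84,347.7 × g
(N/1000)² = 84,347.7 / 211.302 = 399.1808
N = 1000 × √399.1808 ≈ 19,979.5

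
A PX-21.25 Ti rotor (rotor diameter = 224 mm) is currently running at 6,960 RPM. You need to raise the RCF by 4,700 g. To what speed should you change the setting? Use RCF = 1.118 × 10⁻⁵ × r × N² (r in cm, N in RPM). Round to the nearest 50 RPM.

r = 224 mm / 2 = 112 mm = 11.2 cm
Current RCF = 1.118 × 10⁻⁵ × 11.2 × (6960)² = 1.118 × 10⁻⁵ × 11.2 × 48,441,600 ≈ 6,065.7 × g
Target RCF = 6,065.7 + 4,700 = 10,765.7 × g
N² = 10,765.7 / (12.5216 × 10⁻⁵) = 85,977,032
N ≈ √85,977,032 ≈ 9,272.4

9250 RPM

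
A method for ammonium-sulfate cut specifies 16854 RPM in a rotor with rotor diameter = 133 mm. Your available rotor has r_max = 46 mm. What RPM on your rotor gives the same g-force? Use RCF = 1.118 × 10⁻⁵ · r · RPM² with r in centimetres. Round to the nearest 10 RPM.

Original rotor: r = 133 mm / 2 = 66.5 mm = 6.65 cm
RCF = 1.118 × 10⁻⁵ × r × N²
RCF_original = 1.118 × 10⁻⁵ × 6.65 × (16854)² = 1.118 × 10⁻⁵ × 6.65 × 284,057,316 ≈ 21,118.8 × g
Your rotor: r = 46 mm = 4.6 cm
21,118.8 = 1.118 × 10⁻⁵ × 4.6 × N²
N² = 21,118.8 / (5.1428 × 10⁻⁵) = 410,647,896
N ≈ √410,647,896 ≈ 20,264.4

20260 RPM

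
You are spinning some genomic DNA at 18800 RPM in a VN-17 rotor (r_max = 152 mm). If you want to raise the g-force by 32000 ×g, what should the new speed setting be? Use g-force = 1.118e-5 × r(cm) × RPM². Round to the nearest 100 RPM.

r = 152 mm = 15.2 cm
Current RCF = 1.118 × 10⁻⁵ × 15.2 × (18800)² = 1.118 × 10⁻⁵ × 15.2 × 353,440,000 ≈ 60,062.2 × g
Target RCF = 60,062.2 + 32,000 = 92,062.2 × g
N² = 92,062.2 / (16.9936 × 10⁻⁵) = 541,746,304
N ≈ √541,746,304 ≈ 23,275.4

23300 RPM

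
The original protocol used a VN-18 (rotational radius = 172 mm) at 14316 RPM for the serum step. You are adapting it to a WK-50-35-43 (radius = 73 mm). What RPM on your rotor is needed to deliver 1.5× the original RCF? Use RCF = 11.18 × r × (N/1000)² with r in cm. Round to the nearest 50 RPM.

26900 RPM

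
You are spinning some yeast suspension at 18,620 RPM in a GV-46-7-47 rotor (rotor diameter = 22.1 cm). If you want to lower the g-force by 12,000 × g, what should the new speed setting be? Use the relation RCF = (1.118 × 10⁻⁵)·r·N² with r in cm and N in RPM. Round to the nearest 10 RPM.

N₂ ≈ 15800 RPM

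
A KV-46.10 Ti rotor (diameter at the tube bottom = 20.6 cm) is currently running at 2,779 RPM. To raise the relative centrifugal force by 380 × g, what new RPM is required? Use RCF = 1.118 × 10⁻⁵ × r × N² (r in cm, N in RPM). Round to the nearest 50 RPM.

≈ 3300 RPM

r = 20.6 / 2 = 10.3 cm
Current RCF = 1.118 × 10⁻⁵ × 10.3 × (2779)² = 1.118 × 10⁻⁵ × 10.3 × 7,722,841 ≈ 889.3 × g
Target RCF = 889.3 + 380 = 1,269.3 × g
N² = 1,269.3 / (11.5154 × 10⁻⁵) = 11,022,631
N ≈ √11,022,631 ≈ 3,320.0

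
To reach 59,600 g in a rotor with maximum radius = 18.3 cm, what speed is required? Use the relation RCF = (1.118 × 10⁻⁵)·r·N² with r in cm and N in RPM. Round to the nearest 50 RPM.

N ≈ 17050 RPM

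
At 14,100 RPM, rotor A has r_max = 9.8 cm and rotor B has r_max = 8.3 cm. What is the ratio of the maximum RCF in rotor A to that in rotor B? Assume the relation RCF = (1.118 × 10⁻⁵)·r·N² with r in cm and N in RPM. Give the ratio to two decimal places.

1.18

At fixed N, RCF ∝ r, so RCF_A/RCF_B = r_A/r_B = 9.8 / 8.3 = 1.1807.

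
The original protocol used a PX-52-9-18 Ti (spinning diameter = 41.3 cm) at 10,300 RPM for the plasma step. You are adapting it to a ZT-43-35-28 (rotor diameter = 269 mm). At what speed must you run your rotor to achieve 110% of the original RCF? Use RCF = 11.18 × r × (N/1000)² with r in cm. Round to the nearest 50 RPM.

13400 RPM

Original rotor: r = 41.3 / 2 = 20.65 cm
RCF = 11.18 × r × (N/1000)²
RCF_original = 11.18 × 20.65 × (10.3)² = 11.18 × 20.65 × 106.09 ≈ 24,492.7 × g
Target RCF = 1.1 × 24,492.7 ≈ 26,942 × g
Your rotor: r = 269 mm / 2 = 134.5 mm = 13.45 cm
26,942 = 11.18 × 13.45 × (N/1000)²
(N/1000)² = 26,942 / 150.371 = 179.1702
N = 1000 × √179.1702 ≈ 13,385.4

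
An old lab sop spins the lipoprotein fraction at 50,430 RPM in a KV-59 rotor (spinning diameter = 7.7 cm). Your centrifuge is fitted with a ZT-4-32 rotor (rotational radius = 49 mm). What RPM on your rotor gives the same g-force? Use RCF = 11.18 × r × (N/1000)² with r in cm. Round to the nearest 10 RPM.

Original rotor: r = 7.7 / 2 = 3.85 cm
RCF_original = 11.18 × 3.85 × (50.43)² = 11.18 × 3.85 × 2,543.1849 ≈ 109,466.3 × g
Your rotor: r = 49 mm = 4.9 cm
109,466.3 = 11.18 × 4.9 × (N/1000)²
(N/1000)² = 109,466.3 / 54.782 = 1998.217
N = 1000 × √1998.217 ≈ 44,701.4

≈ 44700 RPM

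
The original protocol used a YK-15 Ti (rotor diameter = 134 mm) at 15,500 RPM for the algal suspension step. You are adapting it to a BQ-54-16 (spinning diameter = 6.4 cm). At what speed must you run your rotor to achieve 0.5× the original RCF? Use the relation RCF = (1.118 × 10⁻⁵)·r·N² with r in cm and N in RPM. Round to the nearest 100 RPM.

≈ 15900 RPM

Original rotor: r = 134 mm / 2 = 67 mm = 6.7 cm
RCF_original = 1.118 × 10⁻⁵ × 6.7 × (15500)² = 1.118 × 10⁻⁵ × 6.7 × 240,250,000 ≈ 17,996.2 × g
Target RCF = 0.5 × 17,996.2 ≈ 8,998.1 × g
Your rotor: r = 6.4 / 2 = 3.2 cm
8,998.1 = 1.118 × 10⁻⁵ × 3.2 × N²
N² = 8,998.1 / (3.5776 × 10⁻⁵) = 251,512,187
N ≈ √251,512,187 ≈ 15,859.1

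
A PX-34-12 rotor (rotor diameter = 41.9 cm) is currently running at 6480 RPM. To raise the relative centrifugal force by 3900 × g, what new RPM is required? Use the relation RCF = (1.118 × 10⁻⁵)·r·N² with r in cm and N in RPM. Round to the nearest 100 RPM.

r = 41.9 / 2 = 20.95 cm
Current RCF = 1.118 × 10⁻⁵ × 20.95 × (6480)² = 1.118 × 10⁻⁵ × 20.95 × 41,990,400 ≈ 9,835 × g
Target RCF = 9,835 + 3,900 = 13,735 × g
N² = 13,735 / (23.4221 × 10⁻⁵) = 58,641,198
N ≈ √58,641,198 ≈ 7,657.8

7700 RPM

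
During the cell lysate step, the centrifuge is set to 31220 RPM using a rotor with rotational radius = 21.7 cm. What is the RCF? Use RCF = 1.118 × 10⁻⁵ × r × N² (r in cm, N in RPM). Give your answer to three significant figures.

RCF = 1.118 × 10⁻⁵ × 21.7 × (31220)² = 1.118 × 10⁻⁵ × 21.7 × 974,688,400 ≈ 236,465.3 × g

≈ 236000 ×g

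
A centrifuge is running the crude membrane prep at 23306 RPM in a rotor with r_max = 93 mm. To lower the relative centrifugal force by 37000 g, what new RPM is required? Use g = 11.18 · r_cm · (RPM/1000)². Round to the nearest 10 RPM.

N₂ ≈ 13690 RPM

r = 93 mm = 9.3 cm
Current RCF = 11.18 × 9.3 × (23.306)² = 11.18 × 9.3 × 543.169636 ≈ 56,475.5 × g
Target RCF = 56,475.5 − 37,000 = 19,475.5 × g
(N/1000)² = 19,475.5 / 103.974 = 187.3113
N = 1000 × √187.3113 ≈ 13,686.2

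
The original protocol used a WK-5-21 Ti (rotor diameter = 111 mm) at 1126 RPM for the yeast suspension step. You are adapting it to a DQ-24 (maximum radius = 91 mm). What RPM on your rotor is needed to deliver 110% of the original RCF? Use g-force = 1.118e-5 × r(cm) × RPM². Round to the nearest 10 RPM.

≈ 920 RPM

Original rotor: r = 111 mm / 2 = 55.5 mm = 5.55 cm
RCF = 1.118 × 10⁻⁵ × r × N²
RCF_original = 1.118 × 10⁻⁵ × 5.55 × (1126)² = 1.118 × 10⁻⁵ × 5.55 × 1,267,876 ≈ 78.7 × g
Target RCF = 1.1 × 78.7 ≈ 86.6 × g
Your rotor: r = 91 mm = 9.1 cm
86.6 = 1.118 × 10⁻⁵ × 9.1 × N²
N² = 86.6 / (10.1738 × 10⁻⁵) = 851,206
N ≈ √851,206 ≈ 922.6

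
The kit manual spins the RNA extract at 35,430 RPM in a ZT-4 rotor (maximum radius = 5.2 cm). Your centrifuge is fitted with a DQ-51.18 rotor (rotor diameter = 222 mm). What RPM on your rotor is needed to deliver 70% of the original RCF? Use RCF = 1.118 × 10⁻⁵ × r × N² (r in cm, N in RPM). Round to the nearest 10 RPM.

≈ 20290 RPM

RCF = 1.118 × 10⁻⁵ × r × N²
RCF_original = 1.118 × 10⁻⁵ × 5.2 × (35430)² = 1.118 × 10⁻⁵ × 5.2 × 1,255,284,900 ≈ 72,977.2 × g
Target RCF = 0.7 × 72,977.2 ≈ 51,084 × g
Your rotor: r = 222 mm / 2 = 111 mm = 11.1 cm
51,084 = 1.118 × 10⁻⁵ × 11.1 × N²
N² = 51,084 / (12.4098 × 10⁻⁵) = 411,642,412
N ≈ √411,642,412 ≈ 20,289.0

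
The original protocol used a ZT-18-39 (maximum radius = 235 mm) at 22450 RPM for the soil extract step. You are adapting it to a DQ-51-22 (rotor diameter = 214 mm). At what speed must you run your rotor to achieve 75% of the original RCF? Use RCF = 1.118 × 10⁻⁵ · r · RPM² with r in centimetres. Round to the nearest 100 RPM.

Original rotor: r = 235 mm = 23.5 cm
RCF = 1.118 × 10⁻⁵ × r × N²
RCF_original = 1.118 × 10⁻⁵ × 23.5 × (22450)² = 1.118 × 10⁻⁵ × 23.5 × 504,002,500 ≈ 132,416.6 × g
Target RCF = 0.75 × 132,416.6 ≈ 99,312.5 × g
Your rotor: r = 214 mm / 2 = 107 mm = 10.7 cm
99,312.5 = 1.118 × 10⁻⁵ × 10.7 × N²
N² = 99,312.5 / (11.9626 × 10⁻⁵) = 830,191,597
N ≈ √830,191,597 ≈ 28,813.0

≈ 28800 RPM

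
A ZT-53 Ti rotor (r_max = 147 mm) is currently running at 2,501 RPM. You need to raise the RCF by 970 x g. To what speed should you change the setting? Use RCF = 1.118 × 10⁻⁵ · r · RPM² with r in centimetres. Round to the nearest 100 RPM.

≈ 3500 RPM

r = 147 mm = 14.7 cm
Current RCF = 1.118 × 10⁻⁵ × 14.7 × (2501)² = 1.118 × 10⁻⁵ × 14.7 × 6,255,001 ≈ 1,028 × g
Target RCF = 1,028 + 970 = 1,998 × g
N² = 1,998 / (16.4346 × 10⁻⁵) = 12,157,278
N ≈ √12,157,278 ≈ 3,486.7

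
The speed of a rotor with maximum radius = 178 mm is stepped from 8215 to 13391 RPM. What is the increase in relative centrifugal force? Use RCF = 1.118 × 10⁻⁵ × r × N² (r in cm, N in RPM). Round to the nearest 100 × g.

r = 178 mm = 17.8 cm
RCF₁ = 1.118 × 10⁻⁵ × 17.8 × (8215)² = 1.118 × 10⁻⁵ × 17.8 × 67,486,225 ≈ 13,430 × g
RCF₂ = 1.118 × 10⁻⁵ × 17.8 × (13391)² = 1.118 × 10⁻⁵ × 17.8 × 179,318,881 ≈ 35,685.2 × g
Increase = 35,685.2 − 13,430 = 22,255.2

22300 ×g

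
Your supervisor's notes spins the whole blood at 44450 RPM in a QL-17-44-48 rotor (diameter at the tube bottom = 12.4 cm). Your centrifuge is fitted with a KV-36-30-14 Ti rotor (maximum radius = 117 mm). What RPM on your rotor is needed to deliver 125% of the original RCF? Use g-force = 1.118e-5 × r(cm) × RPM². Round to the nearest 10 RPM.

36180 RPM

Original rotor: r = 12.4 / 2 = 6.2 cm
RCF = 1.118 × 10⁻⁵ × r × N²
RCF_original = 1.118 × 10⁻⁵ × 6.2 × (44450)² = 1.118 × 10⁻⁵ × 6.2 × 1,975,802,500 ≈ 136,954.7 × g
Target RCF = 1.25 × 136,954.7 ≈ 171,193.4 × g
Your rotor: r = 117 mm = 11.7 cm
171,193.4 = 1.118 × 10⁻⁵ × 11.7 × N²
N² = 171,193.4 / (13.0806 × 10⁻⁵) = 1,308,758,008
N ≈ √1,308,758,008 ≈ 36,176.8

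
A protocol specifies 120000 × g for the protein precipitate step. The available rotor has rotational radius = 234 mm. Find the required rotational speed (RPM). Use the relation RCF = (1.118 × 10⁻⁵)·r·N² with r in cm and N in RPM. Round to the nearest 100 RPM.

r = 234 mm = 23.4 cm
120,000 = 1.118 × 10⁻⁵ × 23.4 × N²
N² = 120,000 / (26.1612 × 10⁻⁵) = 458,694,555
N ≈ √458,694,555 ≈ 21,417.2

≈ 21400 RPM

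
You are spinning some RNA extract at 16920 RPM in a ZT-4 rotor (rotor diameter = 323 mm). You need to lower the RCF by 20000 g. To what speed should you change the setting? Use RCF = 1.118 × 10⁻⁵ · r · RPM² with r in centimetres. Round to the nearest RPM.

≈ 13248 RPM

r = 323 mm / 2 = 161.5 mm = 16.15 cm
Current RCF = 1.118 × 10⁻⁵ × 16.15 × (16920)² = 1.118 × 10⁻⁵ × 16.15 × 286,286,400 ≈ 51,691 × g
Target RCF = 51,691 − 20,000 = 31,691 × g
N² = 31,691 / (18.0557 × 10⁻⁵) = 175,517,980
N ≈ √175,517,980 ≈ 13,248.3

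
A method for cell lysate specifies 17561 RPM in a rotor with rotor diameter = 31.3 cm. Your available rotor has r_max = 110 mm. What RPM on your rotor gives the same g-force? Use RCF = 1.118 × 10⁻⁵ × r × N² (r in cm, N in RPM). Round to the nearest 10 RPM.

≈ 20950 RPM

Original rotor: r = 31.3 / 2 = 15.65 cm
RCF = 1.118 × 10⁻⁵ × r × N²
RCF_original = 1.118 × 10⁻⁵ × 15.65 × (17561)² = 1.118 × 10⁻⁵ × 15.65 × 308,388,721 ≈ 53,957.8 × g
Your rotor: r = 110 mm = 11.0 cm
53,957.8 = 1.118 × 10⁻⁵ × 11 × N²
N² = 53,957.8 / (12.298 × 10⁻⁵) = 438,752,643
N ≈ √438,752,643 ≈ 20,946.4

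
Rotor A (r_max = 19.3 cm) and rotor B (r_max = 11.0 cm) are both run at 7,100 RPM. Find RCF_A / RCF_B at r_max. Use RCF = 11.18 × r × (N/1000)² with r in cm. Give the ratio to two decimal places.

At fixed N, RCF ∝ r, so RCF_A/RCF_B = r_A/r_B = 19.3 / 11.0 = 1.7545.

1.75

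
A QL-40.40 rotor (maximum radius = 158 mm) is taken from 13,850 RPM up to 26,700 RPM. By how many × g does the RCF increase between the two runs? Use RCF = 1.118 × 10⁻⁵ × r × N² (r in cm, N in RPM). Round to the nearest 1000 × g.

r = 158 mm = 15.8 cm
RCF₁ = 1.118 × 10⁻⁵ × 15.8 × (13850)² = 1.118 × 10⁻⁵ × 15.8 × 191,822,500 ≈ 33,884.3 × g
RCF₂ = 1.118 × 10⁻⁵ × 15.8 × (26700)² = 1.118 × 10⁻⁵ × 15.8 × 712,890,000 ≈ 125,927.7 × g
Increase = 125,927.7 − 33,884.3 = 92,043.4

≈ 92000 × g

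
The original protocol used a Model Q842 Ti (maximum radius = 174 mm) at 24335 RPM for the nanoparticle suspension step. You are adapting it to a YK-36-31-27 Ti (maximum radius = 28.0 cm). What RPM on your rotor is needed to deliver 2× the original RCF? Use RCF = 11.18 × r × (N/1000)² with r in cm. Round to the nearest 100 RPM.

Original rotor: r = 174 mm = 17.4 cm
RCF_original = 11.18 × 17.4 × (24.335)² = 11.18 × 17.4 × 592.192225 ≈ 115,200.3 × g
Target RCF = 2 × 115,200.3 ≈ 230,400.6 × g
230,400.6 = 11.18 × 28 × (N/1000)²
(N/1000)² = 230,400.6 / 313.04 = 736.0101
N = 1000 × √736.0101 ≈ 27,129.5

27100 RPM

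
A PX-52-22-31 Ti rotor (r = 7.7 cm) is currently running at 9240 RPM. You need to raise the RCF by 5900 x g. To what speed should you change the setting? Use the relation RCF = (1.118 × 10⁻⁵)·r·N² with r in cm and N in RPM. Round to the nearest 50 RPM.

Current RCF = 1.118 × 10⁻⁵ × 7.7 × (9240)² = 1.118 × 10⁻⁵ × 7.7 × 85,377,600 ≈ 7,349.8 × g
Target RCF = 7,349.8 + 5,900 = 13,249.8 × g
N² = 13,249.8 / (8.6086 × 10⁻⁵) = 153,913,528
N ≈ √153,913,528 ≈ 12,406.2

≈ 12400 RPM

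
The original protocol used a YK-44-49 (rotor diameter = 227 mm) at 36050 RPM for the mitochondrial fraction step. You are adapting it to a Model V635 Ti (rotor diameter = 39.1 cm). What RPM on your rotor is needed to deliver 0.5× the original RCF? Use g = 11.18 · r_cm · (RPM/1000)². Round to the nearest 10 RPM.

≈ 19420 RPM

Original rotor: r = 227 mm / 2 = 113.5 mm = 11.35 cm
RCF = 11.18 × r × (N/1000)²
RCF_original = 11.18 × 11.35 × (36.05)² = 11.18 × 11.35 × 1,299.6025 ≈ 164,910.5 × g
Target RCF = 0.5 × 164,910.5 ≈ 82,455.2 × g
Your rotor: r = 39.1 / 2 = 19.55 cm
82,455.2 = 11.18 × 19.55 × (N/1000)²
(N/1000)² = 82,455.2 / 218.569 = 377.2502
N = 1000 × √377.2502 ≈ 19,422.9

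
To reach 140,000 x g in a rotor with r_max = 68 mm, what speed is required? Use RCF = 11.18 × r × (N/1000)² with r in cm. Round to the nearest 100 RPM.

r = 68 mm = 6.8 cm
140,000 = 11.18 × 6.8 × (N/1000)²
(N/1000)² = 140,000 / 76.024 = 1841.524
N = 1000 × √1841.524 ≈ 42,913.0

42900 RPM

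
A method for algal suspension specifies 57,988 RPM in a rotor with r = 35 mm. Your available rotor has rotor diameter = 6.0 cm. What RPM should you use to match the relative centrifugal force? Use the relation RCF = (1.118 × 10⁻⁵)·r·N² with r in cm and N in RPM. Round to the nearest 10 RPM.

≈ 62630 RPM

Original rotor: r = 35 mm = 3.5 cm
RCF_original = 1.118 × 10⁻⁵ × 3.5 × (57988)² = 1.118 × 10⁻⁵ × 3.5 × 3,362,608,144 ≈ 131,578.9 × g
Your rotor: r = 6.0 / 2 = 3 cm
131,578.9 = 1.118 × 10⁻⁵ × 3 × N²
N² = 131,578.9 / (3.354 × 10⁻⁵) = 3,923,044,126
N ≈ √3,923,044,126 ≈ 62,634.2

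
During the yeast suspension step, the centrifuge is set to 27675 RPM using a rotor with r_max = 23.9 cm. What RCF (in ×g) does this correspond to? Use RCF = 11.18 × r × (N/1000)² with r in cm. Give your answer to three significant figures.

≈ 205000 ×g

RCF = 11.18 × r × (N/1000)²
RCF = 11.18 × 23.9 × (27.675)² = 11.18 × 23.9 × 765.905625 ≈ 204,651.5 × g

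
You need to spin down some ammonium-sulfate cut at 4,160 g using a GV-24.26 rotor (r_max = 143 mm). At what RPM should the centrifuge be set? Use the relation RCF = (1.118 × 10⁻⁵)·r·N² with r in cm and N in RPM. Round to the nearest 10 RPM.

5100 RPM

r = 143 mm = 14.3 cm
4,160 = 1.118 × 10⁻⁵ × 14.3 × N²
N² = 4,160 / (15.9874 × 10⁻⁵) = 26,020,491
N ≈ √26,020,491 ≈ 5,101.0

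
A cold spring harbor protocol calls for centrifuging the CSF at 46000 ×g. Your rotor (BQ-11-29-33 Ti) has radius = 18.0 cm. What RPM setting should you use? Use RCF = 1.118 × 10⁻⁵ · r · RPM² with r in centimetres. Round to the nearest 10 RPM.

N ≈ 15120 RPM

RCF = 1.118 × 10⁻⁵ × r × N²
46,000 = 1.118 × 10⁻⁵ × 18 × N²
N² = 46,000 / (20.124 × 10⁻⁵) = 228,582,787
N ≈ √228,582,787 ≈ 15,119.0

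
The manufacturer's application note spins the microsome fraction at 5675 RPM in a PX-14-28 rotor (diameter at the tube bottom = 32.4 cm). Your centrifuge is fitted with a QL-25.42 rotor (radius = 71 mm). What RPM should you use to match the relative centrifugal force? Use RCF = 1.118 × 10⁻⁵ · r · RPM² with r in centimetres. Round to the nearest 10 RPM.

Original rotor: r = 32.4 / 2 = 16.2 cm
RCF_original = 1.118 × 10⁻⁵ × 16.2 × (5675)² = 1.118 × 10⁻⁵ × 16.2 × 32,205,625 ≈ 5,833 × g
Your rotor: r = 71 mm = 7.1 cm
5,833 = 1.118 × 10⁻⁵ × 7.1 × N²
N² = 5,833 / (7.9378 × 10⁻⁵) = 73,483,837
N ≈ √73,483,837 ≈ 8,572.3

≈ 8570 RPM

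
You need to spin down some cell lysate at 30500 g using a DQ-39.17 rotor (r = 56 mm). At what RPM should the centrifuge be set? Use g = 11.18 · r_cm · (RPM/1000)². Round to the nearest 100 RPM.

r = 56 mm = 5.6 cm
RCF = 11.18 × r × (N/1000)²
30,500 = 11.18 × 5.6 × (N/1000)²
(N/1000)² = 30,500 / 62.608 = 487.1582
N = 1000 × √487.1582 ≈ 22,071.7

≈ 22100 RPM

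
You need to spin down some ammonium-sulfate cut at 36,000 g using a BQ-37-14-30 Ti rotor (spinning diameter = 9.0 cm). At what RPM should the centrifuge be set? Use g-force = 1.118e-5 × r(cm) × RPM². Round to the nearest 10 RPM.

26750 RPM

r = 9.0 / 2 = 4.5 cm
36,000 = 1.118 × 10⁻⁵ × 4.5 × N²
N² = 36,000 / (5.031 × 10⁻⁵) = 715,563,506
N ≈ √715,563,506 ≈ 26,750.0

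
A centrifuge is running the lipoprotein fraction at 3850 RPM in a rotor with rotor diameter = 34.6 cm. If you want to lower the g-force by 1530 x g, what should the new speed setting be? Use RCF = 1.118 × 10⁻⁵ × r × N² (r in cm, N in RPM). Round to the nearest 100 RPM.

r = 34.6 / 2 = 17.3 cm
Current RCF = 1.118 × 10⁻⁵ × 17.3 × (3850)² = 1.118 × 10⁻⁵ × 17.3 × 14,822,500 ≈ 2,866.9 × g
Target RCF = 2,866.9 − 1,530 = 1,336.9 × g
N² = 1,336.9 / (19.3414 × 10⁻⁵) = 6,912,116
N ≈ √6,912,116 ≈ 2,629.1

2600 RPM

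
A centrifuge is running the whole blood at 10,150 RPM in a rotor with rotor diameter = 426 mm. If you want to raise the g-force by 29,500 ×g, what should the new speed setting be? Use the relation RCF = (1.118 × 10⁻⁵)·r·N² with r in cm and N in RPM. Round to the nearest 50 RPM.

15050 RPM

r = 426 mm / 2 = 213 mm = 21.3 cm
Current RCF = 1.118 × 10⁻⁵ × 21.3 × (10150)² = 1.118 × 10⁻⁵ × 21.3 × 103,022,500 ≈ 24,533.2 × g
Target RCF = 24,533.2 + 29,500 = 54,033.2 × g
N² = 54,033.2 / (23.8134 × 10⁻⁵) = 226,902,500
N ≈ √226,902,500 ≈ 15,063.3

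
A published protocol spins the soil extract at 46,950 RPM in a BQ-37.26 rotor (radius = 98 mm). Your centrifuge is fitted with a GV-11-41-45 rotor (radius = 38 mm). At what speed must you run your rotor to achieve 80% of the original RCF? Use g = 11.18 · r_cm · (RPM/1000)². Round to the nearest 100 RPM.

Original rotor: r = 98 mm = 9.8 cm
RCF = 11.18 × r × (N/1000)²
RCF_original = 11.18 × 9.8 × (46.95)² = 11.18 × 9.8 × 2,204.3025 ≈ 241,512.2 × g
Target RCF = 0.8 × 241,512.2 ≈ 193,209.8 × g
Your rotor: r = 38 mm = 3.8 cm
193,209.8 = 11.18 × 3.8 × (N/1000)²
(N/1000)² = 193,209.8 / 42.484 = 4547.825
N = 1000 × √4547.825 ≈ 67,437.6

≈ 67400 RPM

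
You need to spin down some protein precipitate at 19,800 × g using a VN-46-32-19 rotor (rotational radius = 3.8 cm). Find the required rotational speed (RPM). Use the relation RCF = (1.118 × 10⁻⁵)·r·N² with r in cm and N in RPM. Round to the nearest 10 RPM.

19,800 = 1.118 × 10⁻⁵ × 3.8 × N²
N² = 19,800 / (4.2484 × 10⁻⁵) = 466,057,810
N ≈ √466,057,810 ≈ 21,588.4

21590 RPM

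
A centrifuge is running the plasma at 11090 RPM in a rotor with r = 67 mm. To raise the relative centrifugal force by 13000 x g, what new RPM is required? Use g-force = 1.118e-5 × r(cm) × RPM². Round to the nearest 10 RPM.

r = 67 mm = 6.7 cm
Current RCF = 1.118 × 10⁻⁵ × 6.7 × (11090)² = 1.118 × 10⁻⁵ × 6.7 × 122,988,100 ≈ 9,212.5 × g
Target RCF = 9,212.5 + 13,000 = 22,212.5 × g
N² = 22,212.5 / (7.4906 × 10⁻⁵) = 296,538,328
N ≈ √296,538,328 ≈ 17,220.3

17220 RPM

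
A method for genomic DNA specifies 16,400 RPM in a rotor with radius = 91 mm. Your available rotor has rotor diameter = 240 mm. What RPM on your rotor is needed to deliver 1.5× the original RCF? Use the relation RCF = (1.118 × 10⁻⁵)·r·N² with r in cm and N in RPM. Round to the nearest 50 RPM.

≈ 17500 RPM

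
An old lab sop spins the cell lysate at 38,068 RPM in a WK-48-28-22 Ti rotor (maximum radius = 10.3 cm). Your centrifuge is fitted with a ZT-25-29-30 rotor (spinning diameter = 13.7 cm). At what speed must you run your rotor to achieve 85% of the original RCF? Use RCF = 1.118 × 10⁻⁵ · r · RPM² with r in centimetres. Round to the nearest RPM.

43037 RPM

RCF_original = 1.118 × 10⁻⁵ × 10.3 × (38068)² = 1.118 × 10⁻⁵ × 10.3 × 1,449,172,624 ≈ 166,878 × g
Target RCF = 0.85 × 166,878 ≈ 141,846.3 × g
Your rotor: r = 13.7 / 2 = 6.85 cm
141,846.3 = 1.118 × 10⁻⁵ × 6.85 × N²
N² = 141,846.3 / (7.6583 × 10⁻⁵) = 1,852,190,434
N ≈ √1,852,190,434 ≈ 43,037.1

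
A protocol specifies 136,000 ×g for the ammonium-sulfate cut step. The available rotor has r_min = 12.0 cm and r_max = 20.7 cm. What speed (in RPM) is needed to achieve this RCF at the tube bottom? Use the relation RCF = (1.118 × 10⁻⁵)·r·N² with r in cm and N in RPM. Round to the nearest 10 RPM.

N ≈ 24240 RPM

Use r_max = 20.7 cm.
RCF = 1.118 × 10⁻⁵ × r × N²
136,000 = 1.118 × 10⁻⁵ × 20.7 × N²
N² = 136,000 / (23.1426 × 10⁻⁵) = 587,660,851
N ≈ √587,660,851 ≈ 24,241.7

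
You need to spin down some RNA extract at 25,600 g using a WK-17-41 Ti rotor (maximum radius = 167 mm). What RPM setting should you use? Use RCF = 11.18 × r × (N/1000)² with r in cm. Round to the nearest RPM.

N ≈ 11710 RPM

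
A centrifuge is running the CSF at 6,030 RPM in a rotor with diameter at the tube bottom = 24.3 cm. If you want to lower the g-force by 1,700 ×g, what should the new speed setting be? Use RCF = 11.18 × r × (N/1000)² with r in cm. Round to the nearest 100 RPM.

N₂ ≈ 4900 RPM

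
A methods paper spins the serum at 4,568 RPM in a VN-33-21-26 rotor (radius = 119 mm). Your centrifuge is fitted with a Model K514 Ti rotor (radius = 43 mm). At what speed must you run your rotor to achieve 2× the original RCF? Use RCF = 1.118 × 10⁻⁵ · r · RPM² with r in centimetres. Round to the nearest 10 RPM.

Original rotor: r = 119 mm = 11.9 cm
RCF_original = 1.118 × 10⁻⁵ × 11.9 × (4568)² = 1.118 × 10⁻⁵ × 11.9 × 20,866,624 ≈ 2,776.1 × g
Target RCF = 2 × 2,776.1 ≈ 5,552.2 × g
Your rotor: r = 43 mm = 4.3 cm
5,552.2 = 1.118 × 10⁻⁵ × 4.3 × N²
N² = 5,552.2 / (4.8074 × 10⁻⁵) = 115,492,782
N ≈ √115,492,782 ≈ 10,746.8

10750 RPM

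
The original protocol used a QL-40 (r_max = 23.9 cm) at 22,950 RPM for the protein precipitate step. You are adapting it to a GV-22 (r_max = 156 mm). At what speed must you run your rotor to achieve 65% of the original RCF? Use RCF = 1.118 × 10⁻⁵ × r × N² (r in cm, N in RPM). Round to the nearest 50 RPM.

22900 RPM

RCF_original = 1.118 × 10⁻⁵ × 23.9 × (22950)² = 1.118 × 10⁻⁵ × 23.9 × 526,702,500 ≈ 140,736 × g
Target RCF = 0.65 × 140,736 ≈ 91,478.4 × g
Your rotor: r = 156 mm = 15.6 cm
91,478.4 = 1.118 × 10⁻⁵ × 15.6 × N²
N² = 91,478.4 / (17.4408 × 10⁻⁵) = 524,508,050
N ≈ √524,508,050 ≈ 22,902.1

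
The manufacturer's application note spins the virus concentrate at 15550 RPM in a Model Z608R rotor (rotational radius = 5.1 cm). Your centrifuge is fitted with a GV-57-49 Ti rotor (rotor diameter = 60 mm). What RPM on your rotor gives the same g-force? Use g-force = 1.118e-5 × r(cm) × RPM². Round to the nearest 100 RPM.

RCF = 1.118 × 10⁻⁵ × r × N²
RCF_original = 1.118 × 10⁻⁵ × 5.1 × (15550)² = 1.118 × 10⁻⁵ × 5.1 × 241,802,500 ≈ 13,787.1 × g
Your rotor: r = 60 mm / 2 = 30 mm = 3 cm
13,787.1 = 1.118 × 10⁻⁵ × 3 × N²
N² = 13,787.1 / (3.354 × 10⁻⁵) = 411,064,401
N ≈ √411,064,401 ≈ 20,274.7

20300 RPM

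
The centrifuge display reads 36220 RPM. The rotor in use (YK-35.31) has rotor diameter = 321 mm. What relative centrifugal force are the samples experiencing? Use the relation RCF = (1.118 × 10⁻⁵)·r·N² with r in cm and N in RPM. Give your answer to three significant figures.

r = 321 mm / 2 = 160.5 mm = 16.05 cm
RCF = 1.118 × 10⁻⁵ × r × N²
RCF = 1.118 × 10⁻⁵ × 16.05 × (36220)² = 1.118 × 10⁻⁵ × 16.05 × 1,311,888,400 ≈ 235,403.9 × g

RCF ≈ 235000 x g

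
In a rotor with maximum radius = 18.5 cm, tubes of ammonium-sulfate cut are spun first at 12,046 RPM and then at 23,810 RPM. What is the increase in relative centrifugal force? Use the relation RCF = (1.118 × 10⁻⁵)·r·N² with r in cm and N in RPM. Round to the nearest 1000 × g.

RCF₁ = 1.118 × 10⁻⁵ × 18.5 × (12046)² = 1.118 × 10⁻⁵ × 18.5 × 145,106,116 ≈ 30,012.3 × g
RCF₂ = 1.118 × 10⁻⁵ × 18.5 × (23810)² = 1.118 × 10⁻⁵ × 18.5 × 566,916,100 ≈ 117,255.3 × g
Increase = 117,255.3 − 30,012.3 = 87,243

87000 g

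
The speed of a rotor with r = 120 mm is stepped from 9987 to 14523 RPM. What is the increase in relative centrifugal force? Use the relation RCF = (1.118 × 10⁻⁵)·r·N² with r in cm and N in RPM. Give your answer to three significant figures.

14900 g

r = 120 mm = 12.0 cm
RCF₁ = 1.118 × 10⁻⁵ × 12 × (9987)² = 1.118 × 10⁻⁵ × 12 × 99,740,169 ≈ 13,381.1 × g
RCF₂ = 1.118 × 10⁻⁵ × 12 × (14523)² = 1.118 × 10⁻⁵ × 12 × 210,917,529 ≈ 28,296.7 × g
Increase = 28,296.7 − 13,381.1 = 14,915.6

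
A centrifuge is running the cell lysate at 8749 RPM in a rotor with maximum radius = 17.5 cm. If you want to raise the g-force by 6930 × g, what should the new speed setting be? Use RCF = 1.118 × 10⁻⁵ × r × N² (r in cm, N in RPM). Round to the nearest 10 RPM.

≈ 10580 RPM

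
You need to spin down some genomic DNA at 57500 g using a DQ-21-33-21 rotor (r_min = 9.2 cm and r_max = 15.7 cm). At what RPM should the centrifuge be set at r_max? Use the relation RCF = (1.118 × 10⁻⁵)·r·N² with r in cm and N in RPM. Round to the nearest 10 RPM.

N ≈ 18100 RPM

Use r_max = 15.7 cm.
57,500 = 1.118 × 10⁻⁵ × 15.7 × N²
N² = 57,500 / (17.5526 × 10⁻⁵) = 327,586,796
N ≈ √327,586,796 ≈ 18,099.4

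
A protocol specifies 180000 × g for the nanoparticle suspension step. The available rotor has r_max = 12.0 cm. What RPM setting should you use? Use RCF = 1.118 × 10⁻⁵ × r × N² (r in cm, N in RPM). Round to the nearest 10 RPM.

36630 RPM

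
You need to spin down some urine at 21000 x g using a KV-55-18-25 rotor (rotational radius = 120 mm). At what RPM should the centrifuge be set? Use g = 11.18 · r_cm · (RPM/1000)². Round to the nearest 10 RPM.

N ≈ 12510 RPM

r = 120 mm = 12.0 cm
21,000 = 11.18 × 12 × (N/1000)²
(N/1000)² = 21,000 / 134.16 = 156.5295
N = 1000 × √156.5295 ≈ 12,511.2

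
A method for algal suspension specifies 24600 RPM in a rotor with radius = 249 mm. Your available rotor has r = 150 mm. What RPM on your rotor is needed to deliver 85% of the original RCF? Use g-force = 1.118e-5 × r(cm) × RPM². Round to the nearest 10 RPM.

Original rotor: r = 249 mm = 24.9 cm
RCF = 1.118 × 10⁻⁵ × r × N²
RCF_original = 1.118 × 10⁻⁵ × 24.9 × (24600)² = 1.118 × 10⁻⁵ × 24.9 × 605,160,000 ≈ 168,465.7 × g
Target RCF = 0.85 × 168,465.7 ≈ 143,195.8 × g
Your rotor: r = 150 mm = 15.0 cm
143,195.8 = 1.118 × 10⁻⁵ × 15 × N²
N² = 143,195.8 / (16.77 × 10⁻⁵) = 853,880,739
N ≈ √853,880,739 ≈ 29,221.2

29220 RPM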